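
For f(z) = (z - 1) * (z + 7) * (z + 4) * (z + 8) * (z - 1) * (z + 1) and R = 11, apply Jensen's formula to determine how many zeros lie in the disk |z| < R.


Jensen's formula: (1/2pi)*integral log|f(Re^it)|dt = log|f(0)| + sum_{|a_k|<R} log(R/|a_k|)
Step 1: f(0) = (-1) * 7 * 4 * 8 * (-1) * 1 = 224
Step 2: log|f(0)| = log|1| + log|-7| + log|-4| + log|-8| + log|1| + log|-1| = 5.4116
Step 3: Zeros inside |z| < 11: 1, -7, -4, -8, 1, -1
Step 4: Jensen sum = log(11/1) + log(11/7) + log(11/4) + log(11/8) + log(11/1) + log(11/1) = 8.9757
Step 5: n(R) = number of terms in the Jensen sum = count of zeros inside |z| < 11 = 6

6


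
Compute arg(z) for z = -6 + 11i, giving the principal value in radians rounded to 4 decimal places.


Step 1: z = -6 + 11i
Step 2: arg(z) = atan2(11, -6)
Step 3: arg(z) = 2.0701

2.0701


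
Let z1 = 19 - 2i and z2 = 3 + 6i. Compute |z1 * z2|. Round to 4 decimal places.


Step 1: |z1| = sqrt(19^2 + (-2)^2) = sqrt(365)
Step 2: |z2| = sqrt(3^2 + 6^2) = sqrt(45)
Step 3: |z1*z2| = |z1|*|z2| = sqrt(365) * sqrt(45) = sqrt(365 * 45) = sqrt(16425)
Step 4: = 128.1601

128.1601


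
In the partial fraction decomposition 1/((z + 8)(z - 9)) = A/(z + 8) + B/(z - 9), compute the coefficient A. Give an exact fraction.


Step 1: Multiply both sides by (z + 8) and set z = -8
Step 2: A = 1 / (-8 - 9)
Step 3: A = 1 / (-17)
Step 4: A = -1/17

-1/17


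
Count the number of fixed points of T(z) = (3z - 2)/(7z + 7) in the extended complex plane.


Step 1: Fixed points satisfy T(z) = z
Step 2: 7z^2 + 4z + 2 = 0
Step 3: Discriminant = 4^2 - 4*7*2 = -40
Step 4: Number of fixed points = 2

2


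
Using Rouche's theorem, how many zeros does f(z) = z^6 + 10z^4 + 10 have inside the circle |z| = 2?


Step 1: On |z| = 2 the three terms have sizes |z^6| = 2^6 = 64, |10z^4| = 10*2^4 = 160, |10| = 10
Step 2: The dominant term is g(z) = 10z^4; let h(z) = z^6 + 10 so f = g + h
Step 3: On |z| = 2: |g| = 160 and |h| <= 64 + 10 = 74
Step 4: Since 160 > 74, |h| < |g| on |z| = 2, so by Rouche f has the same number of zeros as g inside |z| < 2
Step 5: g(z) = 10z^4 has 4 zeros (at the origin, multiplicity 4) inside |z| < 2. Answer = 4

4


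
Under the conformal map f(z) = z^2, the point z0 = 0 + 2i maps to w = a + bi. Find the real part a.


Step 1: z0 = 0 + 2i
Step 2: z0^2 = 0^2 - 2^2 + 0i
Step 3: real part = 0 - 4 = -4

-4


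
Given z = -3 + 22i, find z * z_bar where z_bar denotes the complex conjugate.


Step 1: conj(z) = -3 - 22i
Step 2: z * conj(z) = (-3)^2 + 22^2
Step 3: = 9 + 484 = 493

493


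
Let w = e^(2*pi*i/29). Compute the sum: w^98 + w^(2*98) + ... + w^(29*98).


Step 1: The sum sum_{j=1}^{n} w^(k*j) equals n if n | k, else 0.
Step 2: Here n = 29, k = 98
Step 3: Does n divide k? 29 | 98 -> False
Step 4: Sum = 0

0


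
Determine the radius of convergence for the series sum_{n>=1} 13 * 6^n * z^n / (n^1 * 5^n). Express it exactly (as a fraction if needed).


Step 1: General term a_n = 13 * 6^n / (n^1 * 5^n)
Step 2: By the root test, |a_n|^(1/n) = 13^(1/n) * 6 / (n^(1/n) * 5) -> 6/5 as n -> infinity (since 13^(1/n) -> 1 and n^(1/n) -> 1)
Step 3: R = 1/lim|a_n|^(1/n) = 5/6

5/6


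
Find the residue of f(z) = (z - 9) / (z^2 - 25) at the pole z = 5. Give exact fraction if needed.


Step 1: Q(z) = z^2 - 25 = (z - 5)(z + 5)
Step 2: Q'(z) = 2z
Step 3: Q'(5) = 10, P(5) = -4
Step 4: Res = P(5)/Q'(5) = -4/10 = -2/5

-2/5


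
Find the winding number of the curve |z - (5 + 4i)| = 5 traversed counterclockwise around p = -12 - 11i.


Step 1: Center c = (5, 4), radius = 5
Step 2: |p - c|^2 = (-17)^2 + (-15)^2 = 514
Step 3: r^2 = 25
Step 4: |p-c| > r so winding number = 0

0


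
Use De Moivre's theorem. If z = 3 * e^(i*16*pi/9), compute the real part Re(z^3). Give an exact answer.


Step 1: By De Moivre's theorem, z^3 = 3^3 * e^(i*3*16*pi/9) = 27 * (cos(16*pi/3) + i*sin(16*pi/3))
Step 2: |z|^3 = 3^3 = 27
Step 3: Reduce the angle mod 2*pi: 16*pi/3 - 4*pi = 4*pi/3
Step 4: cos(4*pi/3) = -1/2
Step 5: Re(z^3) = 27 * (-1/2) = -27/2

-27/2


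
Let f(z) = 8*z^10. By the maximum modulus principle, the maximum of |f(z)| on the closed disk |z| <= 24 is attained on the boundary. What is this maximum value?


Step 1: On |z| = 24, |f(z)| = 8 * |z|^10 = 8 * 24^10
Step 2: By maximum modulus principle, maximum is on boundary.
Step 3: Maximum = 8 * 63403380965376 = 507227047723008

507227047723008


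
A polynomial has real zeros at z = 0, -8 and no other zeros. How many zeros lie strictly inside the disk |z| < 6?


Step 1: Check each root:
  z = 0: |0| = 0 < 6
  z = -8: |-8| = 8 >= 6
Step 2: Count = 1

1


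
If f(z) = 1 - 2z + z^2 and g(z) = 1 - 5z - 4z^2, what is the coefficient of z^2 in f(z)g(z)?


Step 1: z^2 term in f*g comes from: (1)*(-4z^2) + (-2z)*(-5z) + (z^2)*(1)
Step 2: = -4 + 10 + 1
Step 3: = 7

7


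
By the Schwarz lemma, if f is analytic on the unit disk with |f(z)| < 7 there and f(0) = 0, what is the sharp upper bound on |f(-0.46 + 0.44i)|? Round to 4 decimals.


Step 1: g = f/7 maps D -> D with g(0) = 0, so by the Schwarz lemma |g(z)| <= |z|, i.e. |f(z)| <= 7|z|; this is sharp (f(z) = 7z).
Step 2: |z0|^2 = (-0.46)^2 + 0.44^2 = 0.4052
Step 3: |z0| = sqrt(0.4052) = 0.636553
Step 4: Best bound = 7 * |z0| = 7 * 0.636553 = 4.4559

4.4559


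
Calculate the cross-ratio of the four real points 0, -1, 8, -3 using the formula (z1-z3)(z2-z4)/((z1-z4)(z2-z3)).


Step 1: (z1-z3)(z2-z4) = (-8) * 2 = -16
Step 2: (z1-z4)(z2-z3) = 3 * (-9) = -27
Step 3: Cross-ratio = 16/27 = 16/27

16/27


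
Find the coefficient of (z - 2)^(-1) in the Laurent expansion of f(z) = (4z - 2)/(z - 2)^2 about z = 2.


Step 1: Write the numerator in powers of (z - 2): 4z - 2 = 4(z - 2) + (4*2 - 2) = 4(z - 2) + 6
Step 2: Divide by (z - 2)^2: f(z) = 6(z - 2)^(-2) + 4(z - 2)^(-1)
Step 3: This finite sum is the Laurent series of f about z = 2.
Step 4: Coefficient of (z - 2)^(-1) = coefficient of (z - 2) in the re-centred numerator = 4

4


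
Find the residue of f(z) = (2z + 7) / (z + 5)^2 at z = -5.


Step 1: Pole of order 2 at z = -5
Step 2: Res = lim d/dz [(z + 5)^2 * f(z)] as z -> -5
Step 3: (z + 5)^2 * f(z) = 2z + 7
Step 4: d/dz[2z + 7] = 2

2


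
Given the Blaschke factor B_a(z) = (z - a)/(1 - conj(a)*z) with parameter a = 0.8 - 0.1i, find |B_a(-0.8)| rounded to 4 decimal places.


Step 1: Numerator z0 - a = -0.8 - (0.8 - 0.1i) = -1.6 + 0.1i
Step 2: Denominator 1 - conj(a)*z0 = 1 - (0.8 + 0.1i)*(-0.8) = 1.64 + 0.08i
Step 3: |z0 - a|^2 = (-1.6)^2 + 0.1^2 = 2.57; |1 - conj(a)*z0|^2 = 1.64^2 + 0.08^2 = 2.696
Step 4: |B_a(-0.8)| = sqrt(2.57 / 2.696) = sqrt(0.953264)
Step 5: = 0.9764

0.9764


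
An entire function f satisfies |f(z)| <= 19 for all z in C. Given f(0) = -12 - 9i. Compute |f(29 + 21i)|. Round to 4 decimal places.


Step 1: By Liouville's theorem, a bounded entire function is constant.
Step 2: f(z) = f(0) = -12 - 9i for all z.
Step 3: |f(w)| = |-12 - 9i| = sqrt(144 + 81)
Step 4: = 15.0

15.0


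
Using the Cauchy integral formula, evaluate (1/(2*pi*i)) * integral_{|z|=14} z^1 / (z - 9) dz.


Step 1: f(z) = z^1, a = 9 is inside |z| = 14
Step 2: By Cauchy integral formula: (1/(2pi*i)) * integral = f(a)
Step 3: f(9) = 9^1 = 9

9


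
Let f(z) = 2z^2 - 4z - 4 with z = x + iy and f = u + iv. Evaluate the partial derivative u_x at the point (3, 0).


Step 1: f(z) = 2(x+iy)^2 - 4(x+iy) - 4
Step 2: u = 2(x^2 - y^2) - 4x - 4
Step 3: u_x = 4x - 4
Step 4: At (3, 0): u_x = 12 - 4 = 8

8


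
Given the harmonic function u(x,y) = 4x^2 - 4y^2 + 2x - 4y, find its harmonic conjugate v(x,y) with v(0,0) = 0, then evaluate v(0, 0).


Step 1: v_x = -u_y = 8y + 4
Step 2: v_y = u_x = 8x + 2
Step 3: v = 8xy + 4x + 2y + C
Step 4: v(0,0) = 0 => C = 0
Step 5: v(0, 0) = 0

0


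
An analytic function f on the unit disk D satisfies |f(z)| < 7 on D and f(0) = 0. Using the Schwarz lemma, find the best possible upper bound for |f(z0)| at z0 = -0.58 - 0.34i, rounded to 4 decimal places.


Step 1: g = f/7 maps D -> D with g(0) = 0, so by the Schwarz lemma |g(z)| <= |z|, i.e. |f(z)| <= 7|z|; this is sharp (f(z) = 7z).
Step 2: |z0|^2 = (-0.58)^2 + (-0.34)^2 = 0.452
Step 3: |z0| = sqrt(0.452) = 0.672309
Step 4: Best bound = 7 * |z0| = 7 * 0.672309 = 4.7062

4.7062


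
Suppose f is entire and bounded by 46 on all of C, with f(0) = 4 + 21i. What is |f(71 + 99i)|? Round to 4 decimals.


Step 1: By Liouville's theorem, a bounded entire function is constant.
Step 2: f(z) = f(0) = 4 + 21i for all z.
Step 3: |f(w)| = |4 + 21i| = sqrt(16 + 441)
Step 4: = 21.3776

21.3776


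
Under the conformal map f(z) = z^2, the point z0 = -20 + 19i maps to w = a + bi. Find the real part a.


Step 1: z0 = -20 + 19i
Step 2: z0^2 = (-20)^2 - 19^2 - 760i
Step 3: real part = 400 - 361 = 39

39


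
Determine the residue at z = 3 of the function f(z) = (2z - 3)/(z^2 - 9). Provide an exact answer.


Step 1: Q(z) = z^2 - 9 = (z - 3)(z + 3)
Step 2: Q'(z) = 2z
Step 3: Q'(3) = 6, P(3) = 3
Step 4: Res = P(3)/Q'(3) = 3/6 = 1/2

1/2


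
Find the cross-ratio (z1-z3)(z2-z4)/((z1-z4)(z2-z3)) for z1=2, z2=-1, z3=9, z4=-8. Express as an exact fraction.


Step 1: (z1-z3)(z2-z4) = (-7) * 7 = -49
Step 2: (z1-z4)(z2-z3) = 10 * (-10) = -100
Step 3: Cross-ratio = 49/100 = 49/100

49/100


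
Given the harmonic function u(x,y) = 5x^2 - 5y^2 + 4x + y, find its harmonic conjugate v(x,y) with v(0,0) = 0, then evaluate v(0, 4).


Step 1: v_x = -u_y = 10y - 1
Step 2: v_y = u_x = 10x + 4
Step 3: v = 10xy - x + 4y + C
Step 4: v(0,0) = 0 => C = 0
Step 5: v(0, 4) = 16

16


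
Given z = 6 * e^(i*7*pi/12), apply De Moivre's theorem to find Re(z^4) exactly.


Step 1: By De Moivre's theorem, z^4 = 6^4 * e^(i*4*7*pi/12) = 1296 * (cos(7*pi/3) + i*sin(7*pi/3))
Step 2: |z|^4 = 6^4 = 1296
Step 3: Reduce the angle mod 2*pi: 7*pi/3 - 2*pi = pi/3
Step 4: cos(pi/3) = 1/2
Step 5: Re(z^4) = 1296 * 1/2 = 648

648


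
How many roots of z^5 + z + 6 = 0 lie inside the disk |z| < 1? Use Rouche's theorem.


Step 1: On |z| = 1 the three terms have sizes |z^5| = 1^5 = 1, |z| = 1, |6| = 6
Step 2: The dominant term is g(z) = 6; let h(z) = z^5 + z so f = g + h
Step 3: On |z| = 1: |g| = 6 and |h| <= 1 + 1 = 2
Step 4: Since 6 > 2, |h| < |g| on |z| = 1, so by Rouche f has the same number of zeros as g inside |z| < 1
Step 5: g(z) = 6 is a nonzero constant with no zeros inside |z| < 1. Answer = 0

0


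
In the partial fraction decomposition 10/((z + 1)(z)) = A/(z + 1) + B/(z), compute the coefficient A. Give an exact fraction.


Step 1: Multiply both sides by (z + 1) and set z = -1
Step 2: A = 10 / (-1 - 0)
Step 3: A = 10 / (-1)
Step 4: A = -10

-10


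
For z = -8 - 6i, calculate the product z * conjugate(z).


Step 1: conj(z) = -8 + 6i
Step 2: z * conj(z) = (-8)^2 + (-6)^2
Step 3: = 64 + 36 = 100

100


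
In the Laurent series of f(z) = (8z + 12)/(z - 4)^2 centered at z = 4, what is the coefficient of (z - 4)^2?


Step 1: Write the numerator in powers of (z - 4): 8z + 12 = 8(z - 4) + (8*4 + 12) = 8(z - 4) + 44
Step 2: Divide by (z - 4)^2: f(z) = 44(z - 4)^(-2) + 8(z - 4)^(-1)
Step 3: This finite sum is the Laurent series of f about z = 4.
Step 4: Only the powers -2 and -1 appear, so the coefficient of (z - 4)^2 = 0

0


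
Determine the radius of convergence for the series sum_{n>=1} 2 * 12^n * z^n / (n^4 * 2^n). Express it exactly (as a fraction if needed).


Step 1: General term a_n = 2 * 12^n / (n^4 * 2^n)
Step 2: By the root test, |a_n|^(1/n) = 2^(1/n) * 12 / (n^(4/n) * 2) -> 12/2 as n -> infinity (since 2^(1/n) -> 1 and n^(4/n) -> 1)
Step 3: R = 1/lim|a_n|^(1/n) = 2/12 = 1/6

1/6


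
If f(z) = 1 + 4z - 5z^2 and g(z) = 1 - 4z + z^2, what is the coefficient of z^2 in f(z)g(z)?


Step 1: z^2 term in f*g comes from: (1)*(z^2) + (4z)*(-4z) + (-5z^2)*(1)
Step 2: = 1 - 16 - 5
Step 3: = -20

-20


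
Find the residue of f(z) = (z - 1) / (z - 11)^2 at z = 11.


Step 1: Pole of order 2 at z = 11
Step 2: Res = lim d/dz [(z - 11)^2 * f(z)] as z -> 11
Step 3: (z - 11)^2 * f(z) = z - 1
Step 4: d/dz[z - 1] = 1

1


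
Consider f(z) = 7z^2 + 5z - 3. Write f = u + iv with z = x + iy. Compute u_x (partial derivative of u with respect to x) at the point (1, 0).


Step 1: f(z) = 7(x+iy)^2 + 5(x+iy) - 3
Step 2: u = 7(x^2 - y^2) + 5x - 3
Step 3: u_x = 14x + 5
Step 4: At (1, 0): u_x = 14 + 5 = 19

19


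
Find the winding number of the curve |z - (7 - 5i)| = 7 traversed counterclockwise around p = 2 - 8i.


Step 1: Center c = (7, -5), radius = 7
Step 2: |p - c|^2 = (-5)^2 + (-3)^2 = 34
Step 3: r^2 = 49
Step 4: |p-c| < r so winding number = 1

1


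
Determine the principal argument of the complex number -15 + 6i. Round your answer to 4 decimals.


Step 1: z = -15 + 6i
Step 2: arg(z) = atan2(6, -15)
Step 3: arg(z) = 2.7611

2.7611


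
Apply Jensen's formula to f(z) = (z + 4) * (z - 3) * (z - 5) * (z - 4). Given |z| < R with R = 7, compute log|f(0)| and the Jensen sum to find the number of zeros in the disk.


Jensen's formula: (1/2pi)*integral log|f(Re^it)|dt = log|f(0)| + sum_{|a_k|<R} log(R/|a_k|)
Step 1: f(0) = 4 * (-3) * (-5) * (-4) = -240
Step 2: log|f(0)| = log|-4| + log|3| + log|5| + log|4| = 5.4806
Step 3: Zeros inside |z| < 7: -4, 3, 5, 4
Step 4: Jensen sum = log(7/4) + log(7/3) + log(7/5) + log(7/4) = 2.303
Step 5: n(R) = number of terms in the Jensen sum = count of zeros inside |z| < 7 = 4

4


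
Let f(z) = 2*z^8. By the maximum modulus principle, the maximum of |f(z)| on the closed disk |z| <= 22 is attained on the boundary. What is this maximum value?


Step 1: On |z| = 22, |f(z)| = 2 * |z|^8 = 2 * 22^8
Step 2: By maximum modulus principle, maximum is on boundary.
Step 3: Maximum = 2 * 54875873536 = 109751747072

109751747072


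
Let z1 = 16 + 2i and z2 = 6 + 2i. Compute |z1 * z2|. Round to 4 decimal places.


Step 1: |z1| = sqrt(16^2 + 2^2) = sqrt(260)
Step 2: |z2| = sqrt(6^2 + 2^2) = sqrt(40)
Step 3: |z1*z2| = |z1|*|z2| = sqrt(260) * sqrt(40) = sqrt(260 * 40) = sqrt(10400)
Step 4: = 101.9804

101.9804


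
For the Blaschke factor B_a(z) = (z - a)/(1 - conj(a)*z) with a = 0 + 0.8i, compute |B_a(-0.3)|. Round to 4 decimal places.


Step 1: Numerator z0 - a = -0.3 - (0 + 0.8i) = -0.3 - 0.8i
Step 2: Denominator 1 - conj(a)*z0 = 1 - (0 - 0.8i)*(-0.3) = 1 - 0.24i
Step 3: |z0 - a|^2 = (-0.3)^2 + (-0.8)^2 = 0.73; |1 - conj(a)*z0|^2 = 1^2 + (-0.24)^2 = 1.0576
Step 4: |B_a(-0.3)| = sqrt(0.73 / 1.0576) = sqrt(0.690242)
Step 5: = 0.8308

0.8308


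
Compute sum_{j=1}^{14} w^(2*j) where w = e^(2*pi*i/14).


Step 1: The sum sum_{j=1}^{n} w^(k*j) equals n if n | k, else 0.
Step 2: Here n = 14, k = 2
Step 3: Does n divide k? 14 | 2 -> False
Step 4: Sum = 0

0


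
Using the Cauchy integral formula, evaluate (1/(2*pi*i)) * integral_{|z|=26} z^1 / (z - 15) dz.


Step 1: f(z) = z^1, a = 15 is inside |z| = 26
Step 2: By Cauchy integral formula: (1/(2pi*i)) * integral = f(a)
Step 3: f(15) = 15^1 = 15

15


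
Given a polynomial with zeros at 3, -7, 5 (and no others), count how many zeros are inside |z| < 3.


Step 1: Check each root:
  z = 3: |3| = 3 >= 3
  z = -7: |-7| = 7 >= 3
  z = 5: |5| = 5 >= 3
Step 2: Count = 0

0


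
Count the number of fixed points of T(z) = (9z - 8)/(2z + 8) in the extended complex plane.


Step 1: Fixed points satisfy T(z) = z
Step 2: 2z^2 - z + 8 = 0
Step 3: Discriminant = (-1)^2 - 4*2*8 = -63
Step 4: Number of fixed points = 2

2


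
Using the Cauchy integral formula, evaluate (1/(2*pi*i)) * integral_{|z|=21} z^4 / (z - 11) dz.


Step 1: f(z) = z^4, a = 11 is inside |z| = 21
Step 2: By Cauchy integral formula: (1/(2pi*i)) * integral = f(a)
Step 3: f(11) = 11^4 = 14641

14641


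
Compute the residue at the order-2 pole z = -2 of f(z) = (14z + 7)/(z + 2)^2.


Step 1: Pole of order 2 at z = -2
Step 2: Res = lim d/dz [(z + 2)^2 * f(z)] as z -> -2
Step 3: (z + 2)^2 * f(z) = 14z + 7
Step 4: d/dz[14z + 7] = 14

14


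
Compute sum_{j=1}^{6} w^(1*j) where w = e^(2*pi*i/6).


Step 1: The sum sum_{j=1}^{n} w^(k*j) equals n if n | k, else 0.
Step 2: Here n = 6, k = 1
Step 3: Does n divide k? 6 | 1 -> False
Step 4: Sum = 0

0


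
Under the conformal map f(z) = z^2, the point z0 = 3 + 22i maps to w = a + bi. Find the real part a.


Step 1: z0 = 3 + 22i
Step 2: z0^2 = 3^2 - 22^2 + 132i
Step 3: real part = 9 - 484 = -475

-475


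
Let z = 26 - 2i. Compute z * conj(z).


Step 1: conj(z) = 26 + 2i
Step 2: z * conj(z) = 26^2 + (-2)^2
Step 3: = 676 + 4 = 680

680


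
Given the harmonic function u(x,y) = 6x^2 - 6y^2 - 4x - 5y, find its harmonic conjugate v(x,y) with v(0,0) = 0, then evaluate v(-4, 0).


Step 1: v_x = -u_y = 12y + 5
Step 2: v_y = u_x = 12x - 4
Step 3: v = 12xy + 5x - 4y + C
Step 4: v(0,0) = 0 => C = 0
Step 5: v(-4, 0) = -20

-20


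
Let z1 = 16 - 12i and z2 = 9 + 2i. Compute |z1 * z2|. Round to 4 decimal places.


Step 1: |z1| = sqrt(16^2 + (-12)^2) = sqrt(400)
Step 2: |z2| = sqrt(9^2 + 2^2) = sqrt(85)
Step 3: |z1*z2| = |z1|*|z2| = sqrt(400) * sqrt(85) = sqrt(400 * 85) = sqrt(34000)
Step 4: = 184.3909

184.3909


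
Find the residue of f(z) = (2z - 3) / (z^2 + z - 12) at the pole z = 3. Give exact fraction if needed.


Step 1: Q(z) = z^2 + z - 12 = (z - 3)(z + 4)
Step 2: Q'(z) = 2z + 1
Step 3: Q'(3) = 7, P(3) = 3
Step 4: Res = P(3)/Q'(3) = 3/7 = 3/7

3/7


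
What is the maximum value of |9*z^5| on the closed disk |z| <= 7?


Step 1: On |z| = 7, |f(z)| = 9 * |z|^5 = 9 * 7^5
Step 2: By maximum modulus principle, maximum is on boundary.
Step 3: Maximum = 9 * 16807 = 151263

151263


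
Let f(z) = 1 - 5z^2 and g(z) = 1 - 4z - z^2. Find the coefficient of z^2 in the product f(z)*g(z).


Step 1: z^2 term in f*g comes from: (1)*(-z^2) + (0)*(-4z) + (-5z^2)*(1)
Step 2: = -1 + 0 - 5
Step 3: = -6

-6


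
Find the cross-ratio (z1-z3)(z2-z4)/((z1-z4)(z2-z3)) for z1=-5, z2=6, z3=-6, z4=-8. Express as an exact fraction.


Step 1: (z1-z3)(z2-z4) = 1 * 14 = 14
Step 2: (z1-z4)(z2-z3) = 3 * 12 = 36
Step 3: Cross-ratio = 14/36 = 7/18

7/18


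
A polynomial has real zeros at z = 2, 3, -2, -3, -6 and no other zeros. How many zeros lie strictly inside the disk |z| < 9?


Step 1: Check each root:
  z = 2: |2| = 2 < 9
  z = 3: |3| = 3 < 9
  z = -2: |-2| = 2 < 9
  z = -3: |-3| = 3 < 9
  z = -6: |-6| = 6 < 9
Step 2: Count = 5

5


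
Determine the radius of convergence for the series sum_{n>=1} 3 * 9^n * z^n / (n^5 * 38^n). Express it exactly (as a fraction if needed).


Step 1: General term a_n = 3 * 9^n / (n^5 * 38^n)
Step 2: By the root test, |a_n|^(1/n) = 3^(1/n) * 9 / (n^(5/n) * 38) -> 9/38 as n -> infinity (since 3^(1/n) -> 1 and n^(5/n) -> 1)
Step 3: R = 1/lim|a_n|^(1/n) = 38/9

38/9


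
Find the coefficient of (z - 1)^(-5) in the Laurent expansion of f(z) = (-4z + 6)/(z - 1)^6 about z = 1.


Step 1: Write the numerator in powers of (z - 1): -4z + 6 = -4(z - 1) + (-4*1 + 6) = -4(z - 1) + 2
Step 2: Divide by (z - 1)^6: f(z) = 2(z - 1)^(-6) - 4(z - 1)^(-5)
Step 3: This finite sum is the Laurent series of f about z = 1.
Step 4: Coefficient of (z - 1)^(-5) = coefficient of (z - 1) in the re-centred numerator = -4

-4


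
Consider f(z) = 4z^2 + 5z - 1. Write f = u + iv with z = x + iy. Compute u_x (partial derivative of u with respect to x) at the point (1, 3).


Step 1: f(z) = 4(x+iy)^2 + 5(x+iy) - 1
Step 2: u = 4(x^2 - y^2) + 5x - 1
Step 3: u_x = 8x + 5
Step 4: At (1, 3): u_x = 8 + 5 = 13

13


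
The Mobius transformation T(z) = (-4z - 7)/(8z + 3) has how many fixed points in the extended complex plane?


Step 1: Fixed points satisfy T(z) = z
Step 2: 8z^2 + 7z + 7 = 0
Step 3: Discriminant = 7^2 - 4*8*7 = -175
Step 4: Number of fixed points = 2

2


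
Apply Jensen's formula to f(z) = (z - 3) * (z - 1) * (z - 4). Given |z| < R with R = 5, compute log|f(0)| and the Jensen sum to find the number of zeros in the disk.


Jensen's formula: (1/2pi)*integral log|f(Re^it)|dt = log|f(0)| + sum_{|a_k|<R} log(R/|a_k|)
Step 1: f(0) = (-3) * (-1) * (-4) = -12
Step 2: log|f(0)| = log|3| + log|1| + log|4| = 2.4849
Step 3: Zeros inside |z| < 5: 3, 1, 4
Step 4: Jensen sum = log(5/3) + log(5/1) + log(5/4) = 2.3434
Step 5: n(R) = number of terms in the Jensen sum = count of zeros inside |z| < 5 = 3

3


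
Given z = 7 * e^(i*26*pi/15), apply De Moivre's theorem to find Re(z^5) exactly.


Step 1: By De Moivre's theorem, z^5 = 7^5 * e^(i*5*26*pi/15) = 16807 * (cos(26*pi/3) + i*sin(26*pi/3))
Step 2: |z|^5 = 7^5 = 16807
Step 3: Reduce the angle mod 2*pi: 26*pi/3 - 8*pi = 2*pi/3
Step 4: cos(2*pi/3) = -1/2
Step 5: Re(z^5) = 16807 * (-1/2) = -16807/2

-16807/2


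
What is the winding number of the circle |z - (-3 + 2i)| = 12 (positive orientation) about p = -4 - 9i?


Step 1: Center c = (-3, 2), radius = 12
Step 2: |p - c|^2 = (-1)^2 + (-11)^2 = 122
Step 3: r^2 = 144
Step 4: |p-c| < r so winding number = 1

1


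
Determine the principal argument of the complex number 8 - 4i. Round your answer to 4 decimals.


Step 1: z = 8 - 4i
Step 2: arg(z) = atan2(-4, 8)
Step 3: arg(z) = -0.4636

-0.4636


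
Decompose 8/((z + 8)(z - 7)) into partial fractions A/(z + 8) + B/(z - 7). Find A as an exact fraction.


Step 1: Multiply both sides by (z + 8) and set z = -8
Step 2: A = 8 / (-8 - 7)
Step 3: A = 8 / (-15)
Step 4: A = -8/15

-8/15


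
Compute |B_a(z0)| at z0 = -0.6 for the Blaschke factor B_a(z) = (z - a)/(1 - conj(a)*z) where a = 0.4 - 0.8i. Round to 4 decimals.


Step 1: Numerator z0 - a = -0.6 - (0.4 - 0.8i) = -1 + 0.8i
Step 2: Denominator 1 - conj(a)*z0 = 1 - (0.4 + 0.8i)*(-0.6) = 1.24 + 0.48i
Step 3: |z0 - a|^2 = (-1)^2 + 0.8^2 = 1.64; |1 - conj(a)*z0|^2 = 1.24^2 + 0.48^2 = 1.768
Step 4: |B_a(-0.6)| = sqrt(1.64 / 1.768) = sqrt(0.927602)
Step 5: = 0.9631

0.9631


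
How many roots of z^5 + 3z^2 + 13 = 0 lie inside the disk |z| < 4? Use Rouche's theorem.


Step 1: On |z| = 4 the three terms have sizes |z^5| = 4^5 = 1024, |3z^2| = 3*4^2 = 48, |13| = 13
Step 2: The dominant term is g(z) = z^5; let h(z) = 3z^2 + 13 so f = g + h
Step 3: On |z| = 4: |g| = 1024 and |h| <= 48 + 13 = 61
Step 4: Since 1024 > 61, |h| < |g| on |z| = 4, so by Rouche f has the same number of zeros as g inside |z| < 4
Step 5: g(z) = z^5 has 5 zeros (all at the origin) inside |z| < 4. Answer = 5

5


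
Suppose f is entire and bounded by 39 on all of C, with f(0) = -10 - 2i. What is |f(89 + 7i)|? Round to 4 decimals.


Step 1: By Liouville's theorem, a bounded entire function is constant.
Step 2: f(z) = f(0) = -10 - 2i for all z.
Step 3: |f(w)| = |-10 - 2i| = sqrt(100 + 4)
Step 4: = 10.198

10.198


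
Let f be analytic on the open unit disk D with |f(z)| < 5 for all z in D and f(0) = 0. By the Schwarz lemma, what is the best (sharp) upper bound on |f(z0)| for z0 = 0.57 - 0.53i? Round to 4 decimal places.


Step 1: g = f/5 maps D -> D with g(0) = 0, so by the Schwarz lemma |g(z)| <= |z|, i.e. |f(z)| <= 5|z|; this is sharp (f(z) = 5z).
Step 2: |z0|^2 = 0.57^2 + (-0.53)^2 = 0.6058
Step 3: |z0| = sqrt(0.6058) = 0.778332
Step 4: Best bound = 5 * |z0| = 5 * 0.778332 = 3.8917

3.8917


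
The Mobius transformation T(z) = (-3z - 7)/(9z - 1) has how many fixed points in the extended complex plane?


Step 1: Fixed points satisfy T(z) = z
Step 2: 9z^2 + 2z + 7 = 0
Step 3: Discriminant = 2^2 - 4*9*7 = -248
Step 4: Number of fixed points = 2

2


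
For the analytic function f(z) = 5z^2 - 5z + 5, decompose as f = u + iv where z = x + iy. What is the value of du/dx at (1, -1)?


Step 1: f(z) = 5(x+iy)^2 - 5(x+iy) + 5
Step 2: u = 5(x^2 - y^2) - 5x + 5
Step 3: u_x = 10x - 5
Step 4: At (1, -1): u_x = 10 - 5 = 5

5


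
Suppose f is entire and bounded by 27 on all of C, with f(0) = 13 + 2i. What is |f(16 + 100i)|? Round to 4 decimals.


Step 1: By Liouville's theorem, a bounded entire function is constant.
Step 2: f(z) = f(0) = 13 + 2i for all z.
Step 3: |f(w)| = |13 + 2i| = sqrt(169 + 4)
Step 4: = 13.1529

13.1529


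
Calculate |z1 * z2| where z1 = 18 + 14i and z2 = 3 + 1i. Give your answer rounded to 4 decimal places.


Step 1: |z1| = sqrt(18^2 + 14^2) = sqrt(520)
Step 2: |z2| = sqrt(3^2 + 1^2) = sqrt(10)
Step 3: |z1*z2| = |z1|*|z2| = sqrt(520) * sqrt(10) = sqrt(520 * 10) = sqrt(5200)
Step 4: = 72.111

72.111


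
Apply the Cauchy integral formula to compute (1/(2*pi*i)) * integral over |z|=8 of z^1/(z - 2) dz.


Step 1: f(z) = z^1, a = 2 is inside |z| = 8
Step 2: By Cauchy integral formula: (1/(2pi*i)) * integral = f(a)
Step 3: f(2) = 2^1 = 2

2


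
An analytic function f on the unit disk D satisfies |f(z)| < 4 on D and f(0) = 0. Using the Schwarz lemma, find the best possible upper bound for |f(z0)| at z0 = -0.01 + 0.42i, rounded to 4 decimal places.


Step 1: g = f/4 maps D -> D with g(0) = 0, so by the Schwarz lemma |g(z)| <= |z|, i.e. |f(z)| <= 4|z|; this is sharp (f(z) = 4z).
Step 2: |z0|^2 = (-0.01)^2 + 0.42^2 = 0.1765
Step 3: |z0| = sqrt(0.1765) = 0.420119
Step 4: Best bound = 4 * |z0| = 4 * 0.420119 = 1.6805

1.6805


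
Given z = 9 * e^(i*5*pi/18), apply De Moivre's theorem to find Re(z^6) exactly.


Step 1: By De Moivre's theorem, z^6 = 9^6 * e^(i*6*5*pi/18) = 531441 * (cos(5*pi/3) + i*sin(5*pi/3))
Step 2: |z|^6 = 9^6 = 531441
Step 3: The angle 5*pi/3 already lies in [0, 2*pi)
Step 4: cos(5*pi/3) = 1/2
Step 5: Re(z^6) = 531441 * 1/2 = 531441/2

531441/2


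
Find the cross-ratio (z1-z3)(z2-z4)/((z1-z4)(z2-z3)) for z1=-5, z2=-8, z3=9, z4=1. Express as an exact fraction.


Step 1: (z1-z3)(z2-z4) = (-14) * (-9) = 126
Step 2: (z1-z4)(z2-z3) = (-6) * (-17) = 102
Step 3: Cross-ratio = 126/102 = 21/17

21/17


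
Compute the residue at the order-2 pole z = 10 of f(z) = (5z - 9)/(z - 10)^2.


Step 1: Pole of order 2 at z = 10
Step 2: Res = lim d/dz [(z - 10)^2 * f(z)] as z -> 10
Step 3: (z - 10)^2 * f(z) = 5z - 9
Step 4: d/dz[5z - 9] = 5

5


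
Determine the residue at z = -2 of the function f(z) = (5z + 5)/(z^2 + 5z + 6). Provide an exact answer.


Step 1: Q(z) = z^2 + 5z + 6 = (z + 2)(z + 3)
Step 2: Q'(z) = 2z + 5
Step 3: Q'(-2) = 1, P(-2) = -5
Step 4: Res = P(-2)/Q'(-2) = -5/1 = -5

-5


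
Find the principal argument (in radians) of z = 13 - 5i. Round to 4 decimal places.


Step 1: z = 13 - 5i
Step 2: arg(z) = atan2(-5, 13)
Step 3: arg(z) = -0.3672

-0.3672


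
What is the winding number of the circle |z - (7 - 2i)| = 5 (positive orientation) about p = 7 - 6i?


Step 1: Center c = (7, -2), radius = 5
Step 2: |p - c|^2 = 0^2 + (-4)^2 = 16
Step 3: r^2 = 25
Step 4: |p-c| < r so winding number = 1

1


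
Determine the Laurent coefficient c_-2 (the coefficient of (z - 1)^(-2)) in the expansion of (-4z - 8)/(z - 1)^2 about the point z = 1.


Step 1: Write the numerator in powers of (z - 1): -4z - 8 = -4(z - 1) + (-4*1 - 8) = -4(z - 1) - 12
Step 2: Divide by (z - 1)^2: f(z) = -12(z - 1)^(-2) - 4(z - 1)^(-1)
Step 3: This finite sum is the Laurent series of f about z = 1.
Step 4: Coefficient of (z - 1)^(-2) = -4*1 - 8 = -12

-12


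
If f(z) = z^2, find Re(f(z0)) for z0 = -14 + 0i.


Step 1: z0 = -14 + 0i
Step 2: z0^2 = (-14)^2 - 0^2 + 0i
Step 3: real part = 196 - 0 = 196

196


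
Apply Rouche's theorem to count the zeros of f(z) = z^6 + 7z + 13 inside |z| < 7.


Step 1: On |z| = 7 the three terms have sizes |z^6| = 7^6 = 117649, |7z| = 7*7 = 49, |13| = 13
Step 2: The dominant term is g(z) = z^6; let h(z) = 7z + 13 so f = g + h
Step 3: On |z| = 7: |g| = 117649 and |h| <= 49 + 13 = 62
Step 4: Since 117649 > 62, |h| < |g| on |z| = 7, so by Rouche f has the same number of zeros as g inside |z| < 7
Step 5: g(z) = z^6 has 6 zeros (all at the origin) inside |z| < 7. Answer = 6

6


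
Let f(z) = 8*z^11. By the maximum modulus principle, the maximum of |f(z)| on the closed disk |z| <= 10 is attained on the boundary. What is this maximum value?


Step 1: On |z| = 10, |f(z)| = 8 * |z|^11 = 8 * 10^11
Step 2: By maximum modulus principle, maximum is on boundary.
Step 3: Maximum = 8 * 100000000000 = 800000000000

800000000000


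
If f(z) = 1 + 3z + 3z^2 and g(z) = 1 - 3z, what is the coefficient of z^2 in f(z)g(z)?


Step 1: z^2 term in f*g comes from: (1)*(0) + (3z)*(-3z) + (3z^2)*(1)
Step 2: = 0 - 9 + 3
Step 3: = -6

-6


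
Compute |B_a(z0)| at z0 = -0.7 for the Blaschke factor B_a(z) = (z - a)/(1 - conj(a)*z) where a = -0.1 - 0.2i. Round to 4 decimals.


Step 1: Numerator z0 - a = -0.7 - (-0.1 - 0.2i) = -0.6 + 0.2i
Step 2: Denominator 1 - conj(a)*z0 = 1 - (-0.1 + 0.2i)*(-0.7) = 0.93 + 0.14i
Step 3: |z0 - a|^2 = (-0.6)^2 + 0.2^2 = 0.4; |1 - conj(a)*z0|^2 = 0.93^2 + 0.14^2 = 0.8845
Step 4: |B_a(-0.7)| = sqrt(0.4 / 0.8845) = sqrt(0.452233)
Step 5: = 0.6725

0.6725


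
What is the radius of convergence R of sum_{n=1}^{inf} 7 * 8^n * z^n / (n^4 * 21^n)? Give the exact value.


Step 1: General term a_n = 7 * 8^n / (n^4 * 21^n)
Step 2: By the root test, |a_n|^(1/n) = 7^(1/n) * 8 / (n^(4/n) * 21) -> 8/21 as n -> infinity (since 7^(1/n) -> 1 and n^(4/n) -> 1)
Step 3: R = 1/lim|a_n|^(1/n) = 21/8

21/8


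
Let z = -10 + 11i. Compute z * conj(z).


Step 1: conj(z) = -10 - 11i
Step 2: z * conj(z) = (-10)^2 + 11^2
Step 3: = 100 + 121 = 221

221


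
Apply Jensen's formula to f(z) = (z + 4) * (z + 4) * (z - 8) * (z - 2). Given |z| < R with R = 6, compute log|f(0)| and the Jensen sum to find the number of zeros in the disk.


Jensen's formula: (1/2pi)*integral log|f(Re^it)|dt = log|f(0)| + sum_{|a_k|<R} log(R/|a_k|)
Step 1: f(0) = 4 * 4 * (-8) * (-2) = 256
Step 2: log|f(0)| = log|-4| + log|-4| + log|8| + log|2| = 5.5452
Step 3: Zeros inside |z| < 6: -4, -4, 2
Step 4: Jensen sum = log(6/4) + log(6/4) + log(6/2) = 1.9095
Step 5: n(R) = number of terms in the Jensen sum = count of zeros inside |z| < 6 = 3

3


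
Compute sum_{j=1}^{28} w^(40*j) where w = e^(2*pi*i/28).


Step 1: The sum sum_{j=1}^{n} w^(k*j) equals n if n | k, else 0.
Step 2: Here n = 28, k = 40
Step 3: Does n divide k? 28 | 40 -> False
Step 4: Sum = 0

0


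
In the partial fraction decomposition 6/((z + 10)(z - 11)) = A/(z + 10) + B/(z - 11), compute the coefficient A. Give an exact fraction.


Step 1: Multiply both sides by (z + 10) and set z = -10
Step 2: A = 6 / (-10 - 11)
Step 3: A = 6 / (-21)
Step 4: A = -2/7

-2/7


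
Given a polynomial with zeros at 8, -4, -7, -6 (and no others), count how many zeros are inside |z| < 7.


Step 1: Check each root:
  z = 8: |8| = 8 >= 7
  z = -4: |-4| = 4 < 7
  z = -7: |-7| = 7 >= 7
  z = -6: |-6| = 6 < 7
Step 2: Count = 2

2


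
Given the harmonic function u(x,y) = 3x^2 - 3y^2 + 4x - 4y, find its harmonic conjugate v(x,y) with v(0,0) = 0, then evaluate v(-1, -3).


Step 1: v_x = -u_y = 6y + 4
Step 2: v_y = u_x = 6x + 4
Step 3: v = 6xy + 4x + 4y + C
Step 4: v(0,0) = 0 => C = 0
Step 5: v(-1, -3) = 2

2


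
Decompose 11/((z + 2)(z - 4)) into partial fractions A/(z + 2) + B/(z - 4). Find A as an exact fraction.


Step 1: Multiply both sides by (z + 2) and set z = -2
Step 2: A = 11 / (-2 - 4)
Step 3: A = 11 / (-6)
Step 4: A = -11/6

-11/6


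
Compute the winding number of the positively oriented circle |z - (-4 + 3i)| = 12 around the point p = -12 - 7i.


Step 1: Center c = (-4, 3), radius = 12
Step 2: |p - c|^2 = (-8)^2 + (-10)^2 = 164
Step 3: r^2 = 144
Step 4: |p-c| > r so winding number = 0

0


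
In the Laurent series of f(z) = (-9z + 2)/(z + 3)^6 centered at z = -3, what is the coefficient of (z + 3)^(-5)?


Step 1: Write the numerator in powers of (z + 3): -9z + 2 = -9(z + 3) + (-9*(-3) + 2) = -9(z + 3) + 29
Step 2: Divide by (z + 3)^6: f(z) = 29(z + 3)^(-6) - 9(z + 3)^(-5)
Step 3: This finite sum is the Laurent series of f about z = -3.
Step 4: Coefficient of (z + 3)^(-5) = coefficient of (z + 3) in the re-centred numerator = -9

-9


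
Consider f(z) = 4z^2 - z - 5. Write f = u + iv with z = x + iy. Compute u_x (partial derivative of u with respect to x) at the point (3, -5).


Step 1: f(z) = 4(x+iy)^2 - (x+iy) - 5
Step 2: u = 4(x^2 - y^2) - x - 5
Step 3: u_x = 8x - 1
Step 4: At (3, -5): u_x = 24 - 1 = 23

23


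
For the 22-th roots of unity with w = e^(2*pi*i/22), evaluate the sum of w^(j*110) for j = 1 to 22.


Step 1: The sum sum_{j=1}^{n} w^(k*j) equals n if n | k, else 0.
Step 2: Here n = 22, k = 110
Step 3: Does n divide k? 22 | 110 -> True
Step 4: Sum = 22

22


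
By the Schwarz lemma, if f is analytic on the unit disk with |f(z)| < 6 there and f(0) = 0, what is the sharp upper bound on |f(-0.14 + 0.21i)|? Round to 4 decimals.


Step 1: g = f/6 maps D -> D with g(0) = 0, so by the Schwarz lemma |g(z)| <= |z|, i.e. |f(z)| <= 6|z|; this is sharp (f(z) = 6z).
Step 2: |z0|^2 = (-0.14)^2 + 0.21^2 = 0.0637
Step 3: |z0| = sqrt(0.0637) = 0.252389
Step 4: Best bound = 6 * |z0| = 6 * 0.252389 = 1.5143

1.5143


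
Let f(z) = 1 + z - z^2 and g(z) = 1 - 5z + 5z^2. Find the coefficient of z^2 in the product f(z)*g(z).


Step 1: z^2 term in f*g comes from: (1)*(5z^2) + (z)*(-5z) + (-z^2)*(1)
Step 2: = 5 - 5 - 1
Step 3: = -1

-1


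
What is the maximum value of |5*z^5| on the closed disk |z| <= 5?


Step 1: On |z| = 5, |f(z)| = 5 * |z|^5 = 5 * 5^5
Step 2: By maximum modulus principle, maximum is on boundary.
Step 3: Maximum = 5 * 3125 = 15625

15625


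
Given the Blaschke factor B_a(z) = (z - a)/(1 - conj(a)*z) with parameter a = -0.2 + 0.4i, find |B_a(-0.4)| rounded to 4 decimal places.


Step 1: Numerator z0 - a = -0.4 - (-0.2 + 0.4i) = -0.2 - 0.4i
Step 2: Denominator 1 - conj(a)*z0 = 1 - (-0.2 - 0.4i)*(-0.4) = 0.92 - 0.16i
Step 3: |z0 - a|^2 = (-0.2)^2 + (-0.4)^2 = 0.2; |1 - conj(a)*z0|^2 = 0.92^2 + (-0.16)^2 = 0.872
Step 4: |B_a(-0.4)| = sqrt(0.2 / 0.872) = sqrt(0.229358)
Step 5: = 0.4789

0.4789


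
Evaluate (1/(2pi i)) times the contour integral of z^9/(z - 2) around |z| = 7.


Step 1: f(z) = z^9, a = 2 is inside |z| = 7
Step 2: By Cauchy integral formula: (1/(2pi*i)) * integral = f(a)
Step 3: f(2) = 2^9 = 512

512


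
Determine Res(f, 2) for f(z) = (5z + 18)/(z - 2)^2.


Step 1: Pole of order 2 at z = 2
Step 2: Res = lim d/dz [(z - 2)^2 * f(z)] as z -> 2
Step 3: (z - 2)^2 * f(z) = 5z + 18
Step 4: d/dz[5z + 18] = 5

5


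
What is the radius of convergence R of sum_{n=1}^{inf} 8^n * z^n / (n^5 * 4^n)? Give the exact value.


Step 1: General term a_n = 8^n / (n^5 * 4^n)
Step 2: By the root test, |a_n|^(1/n) = 8 / (n^(5/n) * 4) -> 8/4 as n -> infinity (since n^(5/n) -> 1)
Step 3: R = 1/lim|a_n|^(1/n) = 4/8 = 1/2

1/2


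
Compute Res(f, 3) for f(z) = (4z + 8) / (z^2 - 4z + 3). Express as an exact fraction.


Step 1: Q(z) = z^2 - 4z + 3 = (z - 3)(z - 1)
Step 2: Q'(z) = 2z - 4
Step 3: Q'(3) = 2, P(3) = 20
Step 4: Res = P(3)/Q'(3) = 20/2 = 10

10


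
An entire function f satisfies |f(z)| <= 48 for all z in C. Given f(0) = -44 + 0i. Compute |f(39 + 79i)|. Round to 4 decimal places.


Step 1: By Liouville's theorem, a bounded entire function is constant.
Step 2: f(z) = f(0) = -44 + 0i for all z.
Step 3: |f(w)| = |-44 + 0i| = sqrt(1936 + 0)
Step 4: = 44.0

44.0


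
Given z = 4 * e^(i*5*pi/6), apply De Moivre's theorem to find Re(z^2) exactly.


Step 1: By De Moivre's theorem, z^2 = 4^2 * e^(i*2*5*pi/6) = 16 * (cos(5*pi/3) + i*sin(5*pi/3))
Step 2: |z|^2 = 4^2 = 16
Step 3: The angle 5*pi/3 already lies in [0, 2*pi)
Step 4: cos(5*pi/3) = 1/2
Step 5: Re(z^2) = 16 * 1/2 = 8

8


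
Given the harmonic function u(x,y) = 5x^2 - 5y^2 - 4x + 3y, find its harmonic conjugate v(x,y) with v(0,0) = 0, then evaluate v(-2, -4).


Step 1: v_x = -u_y = 10y - 3
Step 2: v_y = u_x = 10x - 4
Step 3: v = 10xy - 3x - 4y + C
Step 4: v(0,0) = 0 => C = 0
Step 5: v(-2, -4) = 102

102


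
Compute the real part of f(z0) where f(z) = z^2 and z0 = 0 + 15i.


Step 1: z0 = 0 + 15i
Step 2: z0^2 = 0^2 - 15^2 + 0i
Step 3: real part = 0 - 225 = -225

-225


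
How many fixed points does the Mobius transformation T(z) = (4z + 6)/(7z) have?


Step 1: Fixed points satisfy T(z) = z
Step 2: 7z^2 - 4z - 6 = 0
Step 3: Discriminant = (-4)^2 - 4*7*(-6) = 184
Step 4: Number of fixed points = 2

2


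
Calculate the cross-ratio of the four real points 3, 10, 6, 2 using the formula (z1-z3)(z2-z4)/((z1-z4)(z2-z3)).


Step 1: (z1-z3)(z2-z4) = (-3) * 8 = -24
Step 2: (z1-z4)(z2-z3) = 1 * 4 = 4
Step 3: Cross-ratio = -24/4 = -6

-6


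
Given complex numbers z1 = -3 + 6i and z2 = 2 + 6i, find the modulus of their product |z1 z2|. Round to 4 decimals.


Step 1: |z1| = sqrt((-3)^2 + 6^2) = sqrt(45)
Step 2: |z2| = sqrt(2^2 + 6^2) = sqrt(40)
Step 3: |z1*z2| = |z1|*|z2| = sqrt(45) * sqrt(40) = sqrt(45 * 40) = sqrt(1800)
Step 4: = 42.4264

42.4264


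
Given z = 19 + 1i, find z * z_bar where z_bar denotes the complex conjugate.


Step 1: conj(z) = 19 - 1i
Step 2: z * conj(z) = 19^2 + 1^2
Step 3: = 361 + 1 = 362

362


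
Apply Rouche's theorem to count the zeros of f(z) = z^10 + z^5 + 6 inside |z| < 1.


Step 1: On |z| = 1 the three terms have sizes |z^10| = 1^10 = 1, |z^5| = 1^5 = 1, |6| = 6
Step 2: The dominant term is g(z) = 6; let h(z) = z^10 + z^5 so f = g + h
Step 3: On |z| = 1: |g| = 6 and |h| <= 1 + 1 = 2
Step 4: Since 6 > 2, |h| < |g| on |z| = 1, so by Rouche f has the same number of zeros as g inside |z| < 1
Step 5: g(z) = 6 is a nonzero constant with no zeros inside |z| < 1. Answer = 0

0


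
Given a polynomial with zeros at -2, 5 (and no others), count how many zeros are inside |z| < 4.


Step 1: Check each root:
  z = -2: |-2| = 2 < 4
  z = 5: |5| = 5 >= 4
Step 2: Count = 1

1


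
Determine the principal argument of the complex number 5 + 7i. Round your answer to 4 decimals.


Step 1: z = 5 + 7i
Step 2: arg(z) = atan2(7, 5)
Step 3: arg(z) = 0.9505

0.9505


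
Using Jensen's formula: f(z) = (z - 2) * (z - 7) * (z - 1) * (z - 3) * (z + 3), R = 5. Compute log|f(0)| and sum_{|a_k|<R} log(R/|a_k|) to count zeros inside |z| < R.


Jensen's formula: (1/2pi)*integral log|f(Re^it)|dt = log|f(0)| + sum_{|a_k|<R} log(R/|a_k|)
Step 1: f(0) = (-2) * (-7) * (-1) * (-3) * 3 = 126
Step 2: log|f(0)| = log|2| + log|7| + log|1| + log|3| + log|-3| = 4.8363
Step 3: Zeros inside |z| < 5: 2, 1, 3, -3
Step 4: Jensen sum = log(5/2) + log(5/1) + log(5/3) + log(5/3) = 3.5474
Step 5: n(R) = number of terms in the Jensen sum = count of zeros inside |z| < 5 = 4

4


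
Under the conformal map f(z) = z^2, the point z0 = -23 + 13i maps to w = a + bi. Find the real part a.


Step 1: z0 = -23 + 13i
Step 2: z0^2 = (-23)^2 - 13^2 - 598i
Step 3: real part = 529 - 169 = 360

360


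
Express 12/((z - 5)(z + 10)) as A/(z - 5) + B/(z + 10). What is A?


Step 1: Multiply both sides by (z - 5) and set z = 5
Step 2: A = 12 / (5 + 10)
Step 3: A = 12 / 15
Step 4: A = 4/5

4/5


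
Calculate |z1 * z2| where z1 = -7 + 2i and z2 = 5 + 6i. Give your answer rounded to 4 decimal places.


Step 1: |z1| = sqrt((-7)^2 + 2^2) = sqrt(53)
Step 2: |z2| = sqrt(5^2 + 6^2) = sqrt(61)
Step 3: |z1*z2| = |z1|*|z2| = sqrt(53) * sqrt(61) = sqrt(53 * 61) = sqrt(3233)
Step 4: = 56.8595

56.8595


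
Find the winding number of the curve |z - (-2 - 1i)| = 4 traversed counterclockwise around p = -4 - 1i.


Step 1: Center c = (-2, -1), radius = 4
Step 2: |p - c|^2 = (-2)^2 + 0^2 = 4
Step 3: r^2 = 16
Step 4: |p-c| < r so winding number = 1

1


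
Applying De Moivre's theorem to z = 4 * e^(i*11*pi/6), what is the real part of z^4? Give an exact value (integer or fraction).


Step 1: By De Moivre's theorem, z^4 = 4^4 * e^(i*4*11*pi/6) = 256 * (cos(22*pi/3) + i*sin(22*pi/3))
Step 2: |z|^4 = 4^4 = 256
Step 3: Reduce the angle mod 2*pi: 22*pi/3 - 6*pi = 4*pi/3
Step 4: cos(4*pi/3) = -1/2
Step 5: Re(z^4) = 256 * (-1/2) = -128

-128


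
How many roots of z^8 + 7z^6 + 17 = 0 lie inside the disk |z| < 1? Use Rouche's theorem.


Step 1: On |z| = 1 the three terms have sizes |z^8| = 1^8 = 1, |7z^6| = 7*1^6 = 7, |17| = 17
Step 2: The dominant term is g(z) = 17; let h(z) = z^8 + 7z^6 so f = g + h
Step 3: On |z| = 1: |g| = 17 and |h| <= 1 + 7 = 8
Step 4: Since 17 > 8, |h| < |g| on |z| = 1, so by Rouche f has the same number of zeros as g inside |z| < 1
Step 5: g(z) = 17 is a nonzero constant with no zeros inside |z| < 1. Answer = 0

0
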